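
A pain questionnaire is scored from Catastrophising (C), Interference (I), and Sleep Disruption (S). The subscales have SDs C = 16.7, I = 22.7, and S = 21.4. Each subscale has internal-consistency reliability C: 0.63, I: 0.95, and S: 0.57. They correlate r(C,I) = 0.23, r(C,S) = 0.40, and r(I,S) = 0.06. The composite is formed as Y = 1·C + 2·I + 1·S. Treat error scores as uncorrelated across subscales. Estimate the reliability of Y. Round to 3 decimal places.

Var(Y) = 16.7² + 2²·22.7² + 21.4² + 2·[2·16.7·22.7·0.23 + 16.7·21.4·0.40 + 2·22.7·21.4·0.06] = 2798.01 + 751.254 = 3549.26.
Because errors are independent across components, Cov(Tᵢ,Tⱼ) = Cov(Xᵢ,Xⱼ); the off-diagonal part of the true-score variance is the same as above.
True-score variance = [16.7²·0.63 + 2²·22.7²·0.95 + 21.4²·0.57] + 751.254 = 2394.84 + 751.254 = 3146.09.
Reliability = 3146.09 / 3549.26 = 0.886.

0.886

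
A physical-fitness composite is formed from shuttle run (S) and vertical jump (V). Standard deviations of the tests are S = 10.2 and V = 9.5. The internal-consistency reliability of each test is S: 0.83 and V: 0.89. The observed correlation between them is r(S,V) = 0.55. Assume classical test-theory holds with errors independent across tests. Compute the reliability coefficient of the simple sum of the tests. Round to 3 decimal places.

0.908

Var(S+V) = 10.2² + 9.5² + 2·[10.2·9.5·0.55] = 194.29 + 106.59 = 300.88.
Because errors are independent across components, Cov(Tᵢ,Tⱼ) = Cov(Xᵢ,Xⱼ); the off-diagonal part of the true-score variance is the same as above.
True-score variance = [10.2²·0.83 + 9.5²·0.89] + 106.59 = 166.676 + 106.59 = 273.266.
Reliability = 273.266 / 300.88 = 0.908.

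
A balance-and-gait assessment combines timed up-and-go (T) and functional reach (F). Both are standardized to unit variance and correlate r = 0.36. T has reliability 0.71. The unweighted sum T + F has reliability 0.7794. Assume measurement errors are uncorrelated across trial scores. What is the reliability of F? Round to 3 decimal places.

0.690

Var(T+F) = 2 + 2·0.36 = 2.720.
True-score variance = ρ_T + ρ_F + 2·0.36, so 0.7794 = (0.71 + ρ_F + 0.72) / 2.720.
ρ_F = 0.7794·2.720 − 0.71 − 0.72 = 0.690.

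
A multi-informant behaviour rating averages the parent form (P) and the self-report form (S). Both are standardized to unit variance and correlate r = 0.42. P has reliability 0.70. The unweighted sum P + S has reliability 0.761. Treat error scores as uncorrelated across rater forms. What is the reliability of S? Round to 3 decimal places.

0.621

Var(P+S) = 2 + 2·0.42 = 2.840.
True-score variance = ρ_P + ρ_S + 2·0.42, so 0.761 = (0.70 + ρ_S + 0.84) / 2.840.
ρ_S = 0.761·2.840 − 0.70 − 0.84 = 0.621.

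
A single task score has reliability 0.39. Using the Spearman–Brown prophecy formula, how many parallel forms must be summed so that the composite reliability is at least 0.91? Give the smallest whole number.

k ≥ ρ*(1−ρ₁)/(ρ₁(1−ρ*)) = 0.91·0.61 / (0.39·0.09) = 15.815.
Smallest integer k = 16.

16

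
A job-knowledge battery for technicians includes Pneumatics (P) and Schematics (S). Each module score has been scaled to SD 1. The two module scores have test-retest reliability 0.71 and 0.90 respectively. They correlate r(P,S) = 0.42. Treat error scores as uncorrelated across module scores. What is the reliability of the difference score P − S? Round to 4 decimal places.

0.6638

Var(P−S) = 1 + 1 − 2·0.42 = 2 − 0.84 = 1.16.
Under uncorrelated errors the observed covariances equal the true-score covariances, so only the own-variance terms attenuate.
True-score variance = [0.71 + 0.90] − 0.84 = 1.61 − 0.84 = 0.77.
Reliability = 0.77 / 1.16 = 0.6638.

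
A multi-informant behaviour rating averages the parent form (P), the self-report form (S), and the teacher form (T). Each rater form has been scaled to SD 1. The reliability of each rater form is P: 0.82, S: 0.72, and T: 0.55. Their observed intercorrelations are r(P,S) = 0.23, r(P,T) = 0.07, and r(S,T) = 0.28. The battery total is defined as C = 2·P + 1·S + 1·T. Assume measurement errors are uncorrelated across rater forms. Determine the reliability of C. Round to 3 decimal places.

0.813

Var(C) = 2² + 1 + 1 + 2·[2·0.23 + 2·0.07 + 0.28] = 6 + 1.76 = 7.76.
Under uncorrelated errors the observed covariances equal the true-score covariances, so only the own-variance terms attenuate.
True-score variance = [2²·0.82 + 0.72 + 0.55] + 1.76 = 4.55 + 1.76 = 6.31.
Reliability = 6.31 / 7.76 = 0.813.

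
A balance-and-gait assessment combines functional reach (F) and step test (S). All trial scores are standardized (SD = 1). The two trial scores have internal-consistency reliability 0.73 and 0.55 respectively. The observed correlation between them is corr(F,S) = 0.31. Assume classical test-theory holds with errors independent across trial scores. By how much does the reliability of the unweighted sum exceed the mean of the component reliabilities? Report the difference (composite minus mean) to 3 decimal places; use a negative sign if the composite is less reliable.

0.085

Var(sum) = 2 + 0.62 = 2.62; true-score variance = 1.28 + 0.62 = 1.9; composite reliability = 0.7252.
Mean component reliability = 0.6400.
Difference = 0.7252 − 0.6400 = 0.085.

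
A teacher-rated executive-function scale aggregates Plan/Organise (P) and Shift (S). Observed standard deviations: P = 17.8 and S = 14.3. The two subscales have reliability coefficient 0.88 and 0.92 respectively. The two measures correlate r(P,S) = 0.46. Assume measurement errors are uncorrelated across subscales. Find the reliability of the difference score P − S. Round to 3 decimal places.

0.811

Var(P−S) = 17.8² + 14.3² − 2·17.8·14.3·0.46 = 521.33 − 234.177 = 287.153.
With uncorrelated errors the cross-covariances are all true-score covariance, so they carry over unchanged; only the diagonal terms shrink to ρᵢσᵢ².
True-score variance = [17.8²·0.88 + 14.3²·0.92] − 234.177 = 466.95 − 234.177 = 232.773.
Reliability = 232.773 / 287.153 = 0.811.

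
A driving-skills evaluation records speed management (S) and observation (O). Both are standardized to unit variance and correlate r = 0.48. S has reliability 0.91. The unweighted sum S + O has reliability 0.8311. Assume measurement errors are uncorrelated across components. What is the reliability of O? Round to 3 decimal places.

0.590

Var(S+O) = 2 + 2·0.48 = 2.960.
True-score variance = ρ_S + ρ_O + 2·0.48, so 0.8311 = (0.91 + ρ_O + 0.96) / 2.960.
ρ_O = 0.8311·2.960 − 0.91 − 0.96 = 0.590.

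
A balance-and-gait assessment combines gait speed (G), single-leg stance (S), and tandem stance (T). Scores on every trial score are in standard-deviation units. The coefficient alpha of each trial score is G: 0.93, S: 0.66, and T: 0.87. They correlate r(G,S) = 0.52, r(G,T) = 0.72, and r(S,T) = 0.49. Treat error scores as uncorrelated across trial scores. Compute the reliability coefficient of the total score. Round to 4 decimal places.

0.9164

Var(G+S+T) = 3 + 2·[0.52 + 0.72 + 0.49] = 3 + 3.46 = 6.46.
With uncorrelated errors the cross-covariances are all true-score covariance, so they carry over unchanged; only the diagonal terms shrink to ρᵢσᵢ².
True-score variance = [0.93 + 0.66 + 0.87] + 3.46 = 2.46 + 3.46 = 5.92.
Reliability = 5.92 / 6.46 = 0.9164.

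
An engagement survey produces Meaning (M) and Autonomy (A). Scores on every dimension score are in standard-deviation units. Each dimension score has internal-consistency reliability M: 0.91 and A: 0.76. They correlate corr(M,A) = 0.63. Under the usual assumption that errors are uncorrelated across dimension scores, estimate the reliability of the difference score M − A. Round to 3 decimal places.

Var(M−A) = 1 + 1 − 2·0.63 = 2 − 1.26 = 0.74.
Because errors are independent across components, Cov(Tᵢ,Tⱼ) = Cov(Xᵢ,Xⱼ); the off-diagonal part of the true-score variance is the same as above.
True-score variance = [0.91 + 0.76] − 1.26 = 1.67 − 1.26 = 0.41.
Reliability = 0.41 / 0.74 = 0.554.

0.554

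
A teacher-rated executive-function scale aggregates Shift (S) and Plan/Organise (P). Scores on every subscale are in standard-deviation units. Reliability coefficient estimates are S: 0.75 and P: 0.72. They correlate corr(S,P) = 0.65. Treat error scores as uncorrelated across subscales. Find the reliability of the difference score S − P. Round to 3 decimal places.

0.243

Var(S−P) = 1 + 1 − 2·0.65 = 2 − 1.3 = 0.7.
Under uncorrelated errors the observed covariances equal the true-score covariances, so only the own-variance terms attenuate.
True-score variance = [0.75 + 0.72] − 1.3 = 1.47 − 1.3 = 0.17.
Reliability = 0.17 / 0.7 = 0.243.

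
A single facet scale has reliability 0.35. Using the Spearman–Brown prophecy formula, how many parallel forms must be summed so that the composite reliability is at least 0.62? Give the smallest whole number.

k ≥ ρ*(1−ρ₁)/(ρ₁(1−ρ*)) = 0.62·0.65 / (0.35·0.38) = 3.030.
Smallest integer k = 4.

4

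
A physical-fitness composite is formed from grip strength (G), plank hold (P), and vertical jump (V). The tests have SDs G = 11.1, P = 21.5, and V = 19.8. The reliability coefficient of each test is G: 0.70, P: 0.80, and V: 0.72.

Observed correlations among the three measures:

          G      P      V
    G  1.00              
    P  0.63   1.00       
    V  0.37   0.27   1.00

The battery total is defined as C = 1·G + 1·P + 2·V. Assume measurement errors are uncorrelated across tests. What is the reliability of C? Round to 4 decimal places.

0.8245

Var(C) = 11.1² + 21.5² + 2²·19.8² + 2·[11.1·21.5·0.63 + 2·11.1·19.8·0.37 + 2·21.5·19.8·0.27] = 2153.62 + 1085.73 = 3239.35.
With uncorrelated errors the cross-covariances are all true-score covariance, so they carry over unchanged; only the diagonal terms shrink to ρᵢσᵢ².
True-score variance = [11.1²·0.70 + 21.5²·0.80 + 2²·19.8²·0.72] + 1085.73 = 1585.12 + 1085.73 = 2670.85.
Reliability = 2670.85 / 3239.35 = 0.8245.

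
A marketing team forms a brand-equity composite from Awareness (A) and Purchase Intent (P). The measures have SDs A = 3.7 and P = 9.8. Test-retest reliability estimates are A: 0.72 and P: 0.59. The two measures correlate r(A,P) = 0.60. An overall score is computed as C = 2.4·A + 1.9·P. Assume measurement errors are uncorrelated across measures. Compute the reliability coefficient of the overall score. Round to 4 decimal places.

Var(C) = 2.4²·3.7² + 1.9²·9.8² + 2·[4.56·3.7·9.8·0.60] = 425.559 + 198.415 = 623.974.
Under uncorrelated errors the observed covariances equal the true-score covariances, so only the own-variance terms attenuate.
True-score variance = [2.4²·3.7²·0.72 + 1.9²·9.8²·0.59] + 198.415 = 261.331 + 198.415 = 459.745.
Reliability = 459.745 / 623.974 = 0.7368.

0.7368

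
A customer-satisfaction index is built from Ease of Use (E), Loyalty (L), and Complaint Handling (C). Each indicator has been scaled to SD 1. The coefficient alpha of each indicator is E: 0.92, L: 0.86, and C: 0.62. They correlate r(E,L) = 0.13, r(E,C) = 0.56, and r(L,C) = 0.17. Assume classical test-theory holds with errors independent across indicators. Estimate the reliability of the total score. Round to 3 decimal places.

Var(E+L+C) = 3 + 2·[0.13 + 0.56 + 0.17] = 3 + 1.72 = 4.72.
Because errors are independent across components, Cov(Tᵢ,Tⱼ) = Cov(Xᵢ,Xⱼ); the off-diagonal part of the true-score variance is the same as above.
True-score variance = [0.92 + 0.86 + 0.62] + 1.72 = 2.4 + 1.72 = 4.12.
Reliability = 4.12 / 4.72 = 0.873.

0.873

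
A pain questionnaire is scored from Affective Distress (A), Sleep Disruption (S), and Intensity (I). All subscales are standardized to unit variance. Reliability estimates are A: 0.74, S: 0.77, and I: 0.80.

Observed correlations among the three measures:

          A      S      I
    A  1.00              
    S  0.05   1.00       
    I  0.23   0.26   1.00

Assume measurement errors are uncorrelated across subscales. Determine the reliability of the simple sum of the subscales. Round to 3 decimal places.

0.831

Var(A+S+I) = 3 + 2·[0.05 + 0.23 + 0.26] = 3 + 1.08 = 4.08.
Under uncorrelated errors the observed covariances equal the true-score covariances, so only the own-variance terms attenuate.
True-score variance = [0.74 + 0.77 + 0.80] + 1.08 = 2.31 + 1.08 = 3.39.
Reliability = 3.39 / 4.08 = 0.831.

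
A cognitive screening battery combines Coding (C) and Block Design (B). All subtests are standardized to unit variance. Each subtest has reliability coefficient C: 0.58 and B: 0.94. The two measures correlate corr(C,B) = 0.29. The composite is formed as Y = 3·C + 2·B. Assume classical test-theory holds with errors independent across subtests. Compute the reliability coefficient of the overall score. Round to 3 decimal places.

Var(Y) = 3² + 2² + 2·[6·0.29] = 13 + 3.48 = 16.48.
With uncorrelated errors the cross-covariances are all true-score covariance, so they carry over unchanged; only the diagonal terms shrink to ρᵢσᵢ².
True-score variance = [3²·0.58 + 2²·0.94] + 3.48 = 8.98 + 3.48 = 12.46.
Reliability = 12.46 / 16.48 = 0.756.

0.756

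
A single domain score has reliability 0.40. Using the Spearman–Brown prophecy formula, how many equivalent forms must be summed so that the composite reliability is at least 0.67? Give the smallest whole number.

4

k ≥ ρ*(1−ρ₁)/(ρ₁(1−ρ*)) = 0.67·0.60 / (0.40·0.33) = 3.045.
Smallest integer k = 4.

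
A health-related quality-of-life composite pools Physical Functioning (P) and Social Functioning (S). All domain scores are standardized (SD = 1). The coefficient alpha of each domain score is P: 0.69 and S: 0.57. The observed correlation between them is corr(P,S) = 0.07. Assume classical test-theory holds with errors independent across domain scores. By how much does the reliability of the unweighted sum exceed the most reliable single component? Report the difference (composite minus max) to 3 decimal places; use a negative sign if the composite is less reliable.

Var(sum) = 2 + 0.14 = 2.14; true-score variance = 1.26 + 0.14 = 1.4; composite reliability = 0.6542.
Max component reliability = 0.6900.
Difference = 0.6542 − 0.6900 = -0.036.

-0.036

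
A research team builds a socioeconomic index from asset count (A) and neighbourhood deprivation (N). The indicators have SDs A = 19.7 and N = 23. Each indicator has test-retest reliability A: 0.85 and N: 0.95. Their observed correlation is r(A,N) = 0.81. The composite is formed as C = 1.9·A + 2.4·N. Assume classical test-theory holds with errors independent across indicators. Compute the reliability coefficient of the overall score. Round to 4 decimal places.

0.9535

Var(C) = 1.9²·19.7² + 2.4²·23² + 2·[4.56·19.7·23·0.81] = 4448.04 + 3347.14 = 7795.19.
Under uncorrelated errors the observed covariances equal the true-score covariances, so only the own-variance terms attenuate.
True-score variance = [1.9²·19.7²·0.85 + 2.4²·23²·0.95] + 3347.14 = 4085.54 + 3347.14 = 7432.68.
Reliability = 7432.68 / 7795.19 = 0.9535.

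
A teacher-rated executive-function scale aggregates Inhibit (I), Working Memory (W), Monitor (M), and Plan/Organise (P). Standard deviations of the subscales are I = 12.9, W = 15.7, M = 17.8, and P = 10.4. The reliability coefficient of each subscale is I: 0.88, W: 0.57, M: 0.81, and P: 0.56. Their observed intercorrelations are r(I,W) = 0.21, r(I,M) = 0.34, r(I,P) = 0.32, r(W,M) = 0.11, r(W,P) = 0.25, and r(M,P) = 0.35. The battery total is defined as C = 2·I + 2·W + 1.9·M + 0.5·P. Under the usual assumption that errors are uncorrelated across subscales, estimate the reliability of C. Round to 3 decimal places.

Var(C) = 2²·12.9² + 2²·15.7² + 1.9²·17.8² + 0.5²·10.4² + 2·[4·12.9·15.7·0.21 + 3.8·12.9·17.8·0.34 + 12.9·10.4·0.32 + 3.8·15.7·17.8·0.11 + 15.7·10.4·0.25 + 0.95·17.8·10.4·0.35] = 2822.43 + 1457.82 = 4280.26.
Because errors are independent across components, Cov(Tᵢ,Tⱼ) = Cov(Xᵢ,Xⱼ); the off-diagonal part of the true-score variance is the same as above.
True-score variance = [2²·12.9²·0.88 + 2²·15.7²·0.57 + 1.9²·17.8²·0.81 + 0.5²·10.4²·0.56] + 1457.82 = 2089.37 + 1457.82 = 3547.2.
Reliability = 3547.2 / 4280.26 = 0.829.

0.829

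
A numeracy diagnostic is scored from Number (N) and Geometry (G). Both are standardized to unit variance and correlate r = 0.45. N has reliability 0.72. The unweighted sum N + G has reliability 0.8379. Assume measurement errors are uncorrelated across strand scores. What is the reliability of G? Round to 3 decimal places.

Var(N+G) = 2 + 2·0.45 = 2.900.
True-score variance = ρ_N + ρ_G + 2·0.45, so 0.8379 = (0.72 + ρ_G + 0.90) / 2.900.
ρ_G = 0.8379·2.900 − 0.72 − 0.90 = 0.810.

0.810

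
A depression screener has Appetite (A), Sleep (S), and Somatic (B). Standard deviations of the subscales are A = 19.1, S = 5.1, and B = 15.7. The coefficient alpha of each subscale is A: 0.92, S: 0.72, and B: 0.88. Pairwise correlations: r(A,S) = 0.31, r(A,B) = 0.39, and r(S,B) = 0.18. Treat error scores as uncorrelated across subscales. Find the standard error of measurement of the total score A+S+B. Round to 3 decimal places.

Var(total) = 637.31 + 323.118 = 960.428.
True-score variance = 571.264 + 323.118 = 894.382, so reliability = 0.9312.
Error variance = 960.428 − 894.382 = 66.0464; SEM = √66.0464 = 8.127.

8.127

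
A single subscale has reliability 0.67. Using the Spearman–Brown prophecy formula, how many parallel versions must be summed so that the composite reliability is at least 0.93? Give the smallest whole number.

7

k ≥ ρ*(1−ρ₁)/(ρ₁(1−ρ*)) = 0.93·0.33 / (0.67·0.07) = 6.544.
Smallest integer k = 7.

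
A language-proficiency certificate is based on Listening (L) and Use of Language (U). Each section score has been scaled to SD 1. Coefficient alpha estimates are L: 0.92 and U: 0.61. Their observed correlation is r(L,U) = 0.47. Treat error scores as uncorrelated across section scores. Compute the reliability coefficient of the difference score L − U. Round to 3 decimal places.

Var(L−U) = 1 + 1 − 2·0.47 = 2 − 0.94 = 1.06.
Under uncorrelated errors the observed covariances equal the true-score covariances, so only the own-variance terms attenuate.
True-score variance = [0.92 + 0.61] − 0.94 = 1.53 − 0.94 = 0.59.
Reliability = 0.59 / 1.06 = 0.557.

0.557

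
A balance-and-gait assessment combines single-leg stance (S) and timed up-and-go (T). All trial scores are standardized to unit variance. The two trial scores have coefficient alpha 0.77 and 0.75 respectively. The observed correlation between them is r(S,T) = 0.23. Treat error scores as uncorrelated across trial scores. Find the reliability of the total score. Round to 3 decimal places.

0.805

Var(S+T) = 2 + 2·[0.23] = 2 + 0.46 = 2.46.
Because errors are independent across components, Cov(Tᵢ,Tⱼ) = Cov(Xᵢ,Xⱼ); the off-diagonal part of the true-score variance is the same as above.
True-score variance = [0.77 + 0.75] + 0.46 = 1.52 + 0.46 = 1.98.
Reliability = 1.98 / 2.46 = 0.805.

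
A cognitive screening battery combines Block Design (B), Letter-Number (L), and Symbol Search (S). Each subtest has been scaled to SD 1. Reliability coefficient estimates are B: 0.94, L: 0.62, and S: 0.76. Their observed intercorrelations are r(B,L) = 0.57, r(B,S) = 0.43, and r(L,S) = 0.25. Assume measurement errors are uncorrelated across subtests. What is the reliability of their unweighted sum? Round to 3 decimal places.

0.876

Var(B+L+S) = 3 + 2·[0.57 + 0.43 + 0.25] = 3 + 2.5 = 5.5.
Because errors are independent across components, Cov(Tᵢ,Tⱼ) = Cov(Xᵢ,Xⱼ); the off-diagonal part of the true-score variance is the same as above.
True-score variance = [0.94 + 0.62 + 0.76] + 2.5 = 2.32 + 2.5 = 4.82.
Reliability = 4.82 / 5.5 = 0.876.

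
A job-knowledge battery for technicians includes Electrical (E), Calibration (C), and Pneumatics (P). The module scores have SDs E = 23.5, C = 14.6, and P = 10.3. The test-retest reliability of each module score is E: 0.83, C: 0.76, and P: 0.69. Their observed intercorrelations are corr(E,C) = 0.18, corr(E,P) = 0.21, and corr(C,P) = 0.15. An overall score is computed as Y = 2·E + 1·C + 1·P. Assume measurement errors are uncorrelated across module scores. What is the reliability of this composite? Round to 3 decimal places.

Var(Y) = 2²·23.5² + 14.6² + 10.3² + 2·[2·23.5·14.6·0.18 + 2·23.5·10.3·0.21 + 14.6·10.3·0.15] = 2528.25 + 495.468 = 3023.72.
With uncorrelated errors the cross-covariances are all true-score covariance, so they carry over unchanged; only the diagonal terms shrink to ρᵢσᵢ².
True-score variance = [2²·23.5²·0.83 + 14.6²·0.76 + 10.3²·0.69] + 495.468 = 2068.67 + 495.468 = 2564.14.
Reliability = 2564.14 / 3023.72 = 0.848.

0.848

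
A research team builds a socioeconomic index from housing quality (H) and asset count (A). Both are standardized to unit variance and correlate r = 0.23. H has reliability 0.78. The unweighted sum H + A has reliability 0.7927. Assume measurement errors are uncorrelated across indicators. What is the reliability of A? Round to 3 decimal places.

Var(H+A) = 2 + 2·0.23 = 2.460.
True-score variance = ρ_H + ρ_A + 2·0.23, so 0.7927 = (0.78 + ρ_A + 0.46) / 2.460.
ρ_A = 0.7927·2.460 − 0.78 − 0.46 = 0.710.

0.710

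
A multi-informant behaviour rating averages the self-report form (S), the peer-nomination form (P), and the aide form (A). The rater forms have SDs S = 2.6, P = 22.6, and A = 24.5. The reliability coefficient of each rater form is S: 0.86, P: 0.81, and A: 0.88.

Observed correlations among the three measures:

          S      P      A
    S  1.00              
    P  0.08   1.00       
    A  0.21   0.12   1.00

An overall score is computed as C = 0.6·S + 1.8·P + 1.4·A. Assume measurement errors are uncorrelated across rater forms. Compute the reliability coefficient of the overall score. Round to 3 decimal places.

Var(C) = 0.6²·2.6² + 1.8²·22.6² + 1.4²·24.5² + 2·[1.08·2.6·22.6·0.08 + 0.84·2.6·24.5·0.21 + 2.52·22.6·24.5·0.12] = 2833.79 + 367.505 = 3201.29.
With uncorrelated errors the cross-covariances are all true-score covariance, so they carry over unchanged; only the diagonal terms shrink to ρᵢσᵢ².
True-score variance = [0.6²·2.6²·0.86 + 1.8²·22.6²·0.81 + 1.4²·24.5²·0.88] + 367.505 = 2377.84 + 367.505 = 2745.35.
Reliability = 2745.35 / 3201.29 = 0.858.

0.858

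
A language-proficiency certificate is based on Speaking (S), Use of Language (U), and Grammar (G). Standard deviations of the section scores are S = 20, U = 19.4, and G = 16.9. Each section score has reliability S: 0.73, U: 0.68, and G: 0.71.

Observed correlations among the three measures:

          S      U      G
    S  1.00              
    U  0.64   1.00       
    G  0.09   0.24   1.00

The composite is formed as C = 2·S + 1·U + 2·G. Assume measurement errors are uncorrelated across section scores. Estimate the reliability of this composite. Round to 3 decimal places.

Var(C) = 2²·20² + 19.4² + 2²·16.9² + 2·[2·20·19.4·0.64 + 4·20·16.9·0.09 + 2·19.4·16.9·0.24] = 3118.8 + 1551.39 = 4670.19.
Because errors are independent across components, Cov(Tᵢ,Tⱼ) = Cov(Xᵢ,Xⱼ); the off-diagonal part of the true-score variance is the same as above.
True-score variance = [2²·20²·0.73 + 19.4²·0.68 + 2²·16.9²·0.71] + 1551.39 = 2235.06 + 1551.39 = 3786.44.
Reliability = 3786.44 / 4670.19 = 0.811.

0.811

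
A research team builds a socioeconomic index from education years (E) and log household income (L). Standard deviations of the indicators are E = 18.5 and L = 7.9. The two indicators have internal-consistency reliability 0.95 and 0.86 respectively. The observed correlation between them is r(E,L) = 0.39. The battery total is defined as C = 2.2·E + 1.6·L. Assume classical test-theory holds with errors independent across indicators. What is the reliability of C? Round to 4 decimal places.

Var(C) = 2.2²·18.5² + 1.6²·7.9² + 2·[3.52·18.5·7.9·0.39] = 1816.26 + 401.269 = 2217.53.
With uncorrelated errors the cross-covariances are all true-score covariance, so they carry over unchanged; only the diagonal terms shrink to ρᵢσᵢ².
True-score variance = [2.2²·18.5²·0.95 + 1.6²·7.9²·0.86] + 401.269 = 1711.07 + 401.269 = 2112.34.
Reliability = 2112.34 / 2217.53 = 0.9526.

0.9526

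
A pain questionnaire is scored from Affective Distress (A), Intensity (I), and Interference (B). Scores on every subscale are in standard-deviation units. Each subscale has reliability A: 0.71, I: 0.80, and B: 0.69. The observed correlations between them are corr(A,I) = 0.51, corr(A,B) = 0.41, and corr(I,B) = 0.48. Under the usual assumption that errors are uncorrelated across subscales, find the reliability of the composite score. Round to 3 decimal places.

Var(A+I+B) = 3 + 2·[0.51 + 0.41 + 0.48] = 3 + 2.8 = 5.8.
With uncorrelated errors the cross-covariances are all true-score covariance, so they carry over unchanged; only the diagonal terms shrink to ρᵢσᵢ².
True-score variance = [0.71 + 0.80 + 0.69] + 2.8 = 2.2 + 2.8 = 5.
Reliability = 5 / 5.8 = 0.862.

0.862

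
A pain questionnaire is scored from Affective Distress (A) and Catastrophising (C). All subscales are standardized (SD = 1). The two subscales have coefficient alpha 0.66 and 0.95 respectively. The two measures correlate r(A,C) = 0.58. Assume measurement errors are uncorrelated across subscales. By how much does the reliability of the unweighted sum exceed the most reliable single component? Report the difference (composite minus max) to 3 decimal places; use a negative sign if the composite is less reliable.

Var(sum) = 2 + 1.16 = 3.16; true-score variance = 1.61 + 1.16 = 2.77; composite reliability = 0.8766.
Max component reliability = 0.9500.
Difference = 0.8766 − 0.9500 = -0.073.

-0.073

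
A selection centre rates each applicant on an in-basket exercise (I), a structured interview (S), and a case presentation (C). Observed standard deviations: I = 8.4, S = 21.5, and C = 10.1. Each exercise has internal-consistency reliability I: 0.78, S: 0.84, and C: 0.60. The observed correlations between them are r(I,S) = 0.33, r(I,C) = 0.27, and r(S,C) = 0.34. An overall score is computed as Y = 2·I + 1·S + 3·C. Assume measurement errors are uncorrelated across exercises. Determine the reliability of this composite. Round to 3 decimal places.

Var(Y) = 2²·8.4² + 21.5² + 3²·10.1² + 2·[2·8.4·21.5·0.33 + 6·8.4·10.1·0.27 + 3·21.5·10.1·0.34] = 1662.58 + 956.26 = 2618.84.
With uncorrelated errors the cross-covariances are all true-score covariance, so they carry over unchanged; only the diagonal terms shrink to ρᵢσᵢ².
True-score variance = [2²·8.4²·0.78 + 21.5²·0.84 + 3²·10.1²·0.60] + 956.26 = 1159.29 + 956.26 = 2115.55.
Reliability = 2115.55 / 2618.84 = 0.808.

0.808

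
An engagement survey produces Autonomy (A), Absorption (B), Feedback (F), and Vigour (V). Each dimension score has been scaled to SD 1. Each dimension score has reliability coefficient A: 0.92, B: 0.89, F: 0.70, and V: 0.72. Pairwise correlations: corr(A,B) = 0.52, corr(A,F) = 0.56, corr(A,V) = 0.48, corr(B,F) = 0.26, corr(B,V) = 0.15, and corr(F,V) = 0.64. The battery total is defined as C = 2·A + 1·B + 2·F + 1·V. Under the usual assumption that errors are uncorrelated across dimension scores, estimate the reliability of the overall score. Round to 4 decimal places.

0.9147

Var(C) = 2² + 1 + 2² + 1 + 2·[2·0.52 + 4·0.56 + 2·0.48 + 2·0.26 + 0.15 + 2·0.64] = 10 + 12.38 = 22.38.
Because errors are independent across components, Cov(Tᵢ,Tⱼ) = Cov(Xᵢ,Xⱼ); the off-diagonal part of the true-score variance is the same as above.
True-score variance = [2²·0.92 + 0.89 + 2²·0.70 + 0.72] + 12.38 = 8.09 + 12.38 = 20.47.
Reliability = 20.47 / 22.38 = 0.9147.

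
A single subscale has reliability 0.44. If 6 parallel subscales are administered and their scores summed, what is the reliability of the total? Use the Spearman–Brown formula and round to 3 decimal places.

0.825

ρ_k = kρ / (1 + (k−1)ρ) = 6·0.44 / (1 + 5·0.44) = 2.640 / 3.200 = 0.825.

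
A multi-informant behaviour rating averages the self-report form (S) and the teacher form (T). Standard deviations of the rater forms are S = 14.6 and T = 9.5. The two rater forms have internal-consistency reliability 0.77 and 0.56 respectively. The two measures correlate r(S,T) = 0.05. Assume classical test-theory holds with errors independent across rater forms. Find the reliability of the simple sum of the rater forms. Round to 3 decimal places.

Var(S+T) = 14.6² + 9.5² + 2·[14.6·9.5·0.05] = 303.41 + 13.87 = 317.28.
Because errors are independent across components, Cov(Tᵢ,Tⱼ) = Cov(Xᵢ,Xⱼ); the off-diagonal part of the true-score variance is the same as above.
True-score variance = [14.6²·0.77 + 9.5²·0.56] + 13.87 = 214.673 + 13.87 = 228.543.
Reliability = 228.543 / 317.28 = 0.720.

0.720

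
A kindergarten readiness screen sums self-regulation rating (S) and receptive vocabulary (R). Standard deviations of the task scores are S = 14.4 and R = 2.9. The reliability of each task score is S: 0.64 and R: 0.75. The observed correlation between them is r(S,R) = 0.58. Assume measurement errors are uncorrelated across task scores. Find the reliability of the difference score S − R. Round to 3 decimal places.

Var(S−R) = 14.4² + 2.9² − 2·14.4·2.9·0.58 = 215.77 − 48.4416 = 167.328.
Under uncorrelated errors the observed covariances equal the true-score covariances, so only the own-variance terms attenuate.
True-score variance = [14.4²·0.64 + 2.9²·0.75] − 48.4416 = 139.018 − 48.4416 = 90.5763.
Reliability = 90.5763 / 167.328 = 0.541.

0.541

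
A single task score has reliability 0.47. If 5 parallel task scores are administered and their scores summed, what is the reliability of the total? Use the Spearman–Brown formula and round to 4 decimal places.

ρ_k = kρ / (1 + (k−1)ρ) = 5·0.47 / (1 + 4·0.47) = 2.350 / 2.880 = 0.8160.

0.8160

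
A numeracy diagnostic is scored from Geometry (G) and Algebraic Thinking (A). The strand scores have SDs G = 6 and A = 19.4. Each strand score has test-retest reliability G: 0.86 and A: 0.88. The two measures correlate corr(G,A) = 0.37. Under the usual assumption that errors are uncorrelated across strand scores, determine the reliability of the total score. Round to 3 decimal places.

0.899

Var(G+A) = 6² + 19.4² + 2·[6·19.4·0.37] = 412.36 + 86.136 = 498.496.
With uncorrelated errors the cross-covariances are all true-score covariance, so they carry over unchanged; only the diagonal terms shrink to ρᵢσᵢ².
True-score variance = [6²·0.86 + 19.4²·0.88] + 86.136 = 362.157 + 86.136 = 448.293.
Reliability = 448.293 / 498.496 = 0.899.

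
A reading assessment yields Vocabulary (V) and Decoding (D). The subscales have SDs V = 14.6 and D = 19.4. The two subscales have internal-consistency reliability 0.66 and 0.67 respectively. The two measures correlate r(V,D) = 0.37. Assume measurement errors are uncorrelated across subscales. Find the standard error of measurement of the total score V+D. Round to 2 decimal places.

14.02

Var(total) = 589.52 + 209.598 = 799.118.
True-score variance = 392.847 + 209.598 = 602.444, so reliability = 0.7539.
Error variance = 799.118 − 602.444 = 196.673; SEM = √196.673 = 14.02.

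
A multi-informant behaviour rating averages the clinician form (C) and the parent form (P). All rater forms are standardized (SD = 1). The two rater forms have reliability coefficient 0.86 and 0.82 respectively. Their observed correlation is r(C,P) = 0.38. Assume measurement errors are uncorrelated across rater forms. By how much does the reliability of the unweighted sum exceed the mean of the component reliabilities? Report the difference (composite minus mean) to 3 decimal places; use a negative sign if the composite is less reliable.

Var(sum) = 2 + 0.76 = 2.76; true-score variance = 1.68 + 0.76 = 2.44; composite reliability = 0.8841.
Mean component reliability = 0.8400.
Difference = 0.8841 − 0.8400 = 0.044.

0.044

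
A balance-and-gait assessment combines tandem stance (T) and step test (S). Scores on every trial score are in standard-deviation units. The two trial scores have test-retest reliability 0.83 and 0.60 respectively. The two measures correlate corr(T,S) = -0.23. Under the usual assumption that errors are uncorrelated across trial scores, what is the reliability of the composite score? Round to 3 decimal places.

0.630

Var(T+S) = 2 + 2·[(-0.23)] = 2 − 0.46 = 1.54.
Under uncorrelated errors the observed covariances equal the true-score covariances, so only the own-variance terms attenuate.
True-score variance = [0.83 + 0.60] − 0.46 = 1.43 − 0.46 = 0.97.
Reliability = 0.97 / 1.54 = 0.630.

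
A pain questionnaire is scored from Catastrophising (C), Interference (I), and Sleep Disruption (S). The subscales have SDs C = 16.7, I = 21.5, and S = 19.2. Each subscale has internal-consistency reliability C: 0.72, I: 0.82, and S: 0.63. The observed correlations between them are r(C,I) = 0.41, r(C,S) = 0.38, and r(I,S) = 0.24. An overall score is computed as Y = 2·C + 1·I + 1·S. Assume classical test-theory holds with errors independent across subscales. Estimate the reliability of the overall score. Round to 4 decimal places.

Var(Y) = 2²·16.7² + 21.5² + 19.2² + 2·[2·16.7·21.5·0.41 + 2·16.7·19.2·0.38 + 21.5·19.2·0.24] = 1946.45 + 1274.36 = 3220.81.
Under uncorrelated errors the observed covariances equal the true-score covariances, so only the own-variance terms attenuate.
True-score variance = [2²·16.7²·0.72 + 21.5²·0.82 + 19.2²·0.63] + 1274.36 = 1414.49 + 1274.36 = 2688.85.
Reliability = 2688.85 / 3220.81 = 0.8348.

0.8348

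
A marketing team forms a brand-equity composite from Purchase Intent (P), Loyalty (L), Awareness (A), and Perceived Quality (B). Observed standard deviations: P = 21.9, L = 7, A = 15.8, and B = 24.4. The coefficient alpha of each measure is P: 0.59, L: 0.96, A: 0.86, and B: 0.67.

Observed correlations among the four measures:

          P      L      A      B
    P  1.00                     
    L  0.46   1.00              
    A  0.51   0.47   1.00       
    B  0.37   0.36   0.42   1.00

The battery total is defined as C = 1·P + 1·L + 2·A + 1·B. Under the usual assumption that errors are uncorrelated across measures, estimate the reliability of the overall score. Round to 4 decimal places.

0.8769

Var(C) = 21.9² + 7² + 2²·15.8² + 24.4² + 2·[21.9·7·0.46 + 2·21.9·15.8·0.51 + 21.9·24.4·0.37 + 2·7·15.8·0.47 + 7·24.4·0.36 + 2·15.8·24.4·0.42] = 2122.53 + 2220.92 = 4343.45.
Under uncorrelated errors the observed covariances equal the true-score covariances, so only the own-variance terms attenuate.
True-score variance = [21.9²·0.59 + 7²·0.96 + 2²·15.8²·0.86 + 24.4²·0.67] + 2220.92 = 1587.66 + 2220.92 = 3808.58.
Reliability = 3808.58 / 4343.45 = 0.8769.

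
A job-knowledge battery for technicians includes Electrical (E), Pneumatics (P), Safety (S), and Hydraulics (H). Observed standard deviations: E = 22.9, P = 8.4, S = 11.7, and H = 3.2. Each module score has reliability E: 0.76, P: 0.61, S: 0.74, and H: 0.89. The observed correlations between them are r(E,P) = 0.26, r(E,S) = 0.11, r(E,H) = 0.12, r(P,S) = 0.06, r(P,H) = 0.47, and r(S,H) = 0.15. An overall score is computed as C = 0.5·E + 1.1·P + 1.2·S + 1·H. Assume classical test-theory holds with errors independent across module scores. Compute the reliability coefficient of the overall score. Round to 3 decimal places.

0.798

Var(C) = 0.5²·22.9² + 1.1²·8.4² + 1.2²·11.7² + 3.2² + 2·[0.55·22.9·8.4·0.26 + 0.6·22.9·11.7·0.11 + 0.5·22.9·3.2·0.12 + 1.32·8.4·11.7·0.06 + 1.1·8.4·3.2·0.47 + 1.2·11.7·3.2·0.15] = 423.842 + 156.015 = 579.857.
Under uncorrelated errors the observed covariances equal the true-score covariances, so only the own-variance terms attenuate.
True-score variance = [0.5²·22.9²·0.76 + 1.1²·8.4²·0.61 + 1.2²·11.7²·0.74 + 3.2²·0.89] + 156.015 = 306.702 + 156.015 = 462.717.
Reliability = 462.717 / 579.857 = 0.798.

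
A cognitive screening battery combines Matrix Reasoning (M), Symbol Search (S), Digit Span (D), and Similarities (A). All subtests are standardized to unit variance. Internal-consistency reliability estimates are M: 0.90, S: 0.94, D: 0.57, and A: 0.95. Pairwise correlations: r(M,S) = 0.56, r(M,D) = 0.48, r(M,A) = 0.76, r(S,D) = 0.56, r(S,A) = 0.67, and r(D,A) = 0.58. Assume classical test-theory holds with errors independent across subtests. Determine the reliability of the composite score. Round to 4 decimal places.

0.9430

Var(M+S+D+A) = 4 + 2·[0.56 + 0.48 + 0.76 + 0.56 + 0.67 + 0.58] = 4 + 7.22 = 11.22.
Because errors are independent across components, Cov(Tᵢ,Tⱼ) = Cov(Xᵢ,Xⱼ); the off-diagonal part of the true-score variance is the same as above.
True-score variance = [0.90 + 0.94 + 0.57 + 0.95] + 7.22 = 3.36 + 7.22 = 10.58.
Reliability = 10.58 / 11.22 = 0.9430.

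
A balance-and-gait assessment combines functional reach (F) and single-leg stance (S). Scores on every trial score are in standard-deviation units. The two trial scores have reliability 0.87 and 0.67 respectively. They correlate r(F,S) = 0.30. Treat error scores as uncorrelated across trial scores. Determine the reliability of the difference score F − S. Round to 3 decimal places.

0.671

Var(F−S) = 1 + 1 − 2·0.30 = 2 − 0.6 = 1.4.
Because errors are independent across components, Cov(Tᵢ,Tⱼ) = Cov(Xᵢ,Xⱼ); the off-diagonal part of the true-score variance is the same as above.
True-score variance = [0.87 + 0.67] − 0.6 = 1.54 − 0.6 = 0.94.
Reliability = 0.94 / 1.4 = 0.671.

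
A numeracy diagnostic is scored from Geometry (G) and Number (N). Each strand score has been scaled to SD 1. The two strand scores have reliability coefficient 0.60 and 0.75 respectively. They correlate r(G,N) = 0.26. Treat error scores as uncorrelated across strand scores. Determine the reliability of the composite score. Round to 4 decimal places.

0.7421

Var(G+N) = 2 + 2·[0.26] = 2 + 0.52 = 2.52.
With uncorrelated errors the cross-covariances are all true-score covariance, so they carry over unchanged; only the diagonal terms shrink to ρᵢσᵢ².
True-score variance = [0.60 + 0.75] + 0.52 = 1.35 + 0.52 = 1.87.
Reliability = 1.87 / 2.52 = 0.7421.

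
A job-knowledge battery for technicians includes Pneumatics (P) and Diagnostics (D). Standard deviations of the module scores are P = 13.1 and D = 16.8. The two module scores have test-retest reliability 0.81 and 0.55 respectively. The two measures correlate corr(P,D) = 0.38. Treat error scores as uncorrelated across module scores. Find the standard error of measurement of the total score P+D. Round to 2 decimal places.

Var(total) = 453.85 + 167.261 = 621.111.
True-score variance = 294.236 + 167.261 = 461.497, so reliability = 0.7430.
Error variance = 621.111 − 461.497 = 159.614; SEM = √159.614 = 12.63.

12.63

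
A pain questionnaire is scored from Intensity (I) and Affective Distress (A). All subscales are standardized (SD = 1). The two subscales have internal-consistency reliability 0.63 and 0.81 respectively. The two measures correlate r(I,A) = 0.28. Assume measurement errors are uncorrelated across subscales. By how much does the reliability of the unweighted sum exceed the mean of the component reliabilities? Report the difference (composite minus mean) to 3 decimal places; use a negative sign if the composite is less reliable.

0.061

Var(sum) = 2 + 0.56 = 2.56; true-score variance = 1.44 + 0.56 = 2; composite reliability = 0.7812.
Mean component reliability = 0.7200.
Difference = 0.7812 − 0.7200 = 0.061.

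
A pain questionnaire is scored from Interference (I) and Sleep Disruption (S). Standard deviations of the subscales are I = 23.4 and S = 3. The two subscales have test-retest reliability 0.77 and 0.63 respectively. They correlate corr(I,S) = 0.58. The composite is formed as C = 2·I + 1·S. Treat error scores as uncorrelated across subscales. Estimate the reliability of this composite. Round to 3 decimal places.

Var(C) = 2²·23.4² + 3² + 2·[2·23.4·3·0.58] = 2199.24 + 162.864 = 2362.1.
Under uncorrelated errors the observed covariances equal the true-score covariances, so only the own-variance terms attenuate.
True-score variance = [2²·23.4²·0.77 + 3²·0.63] + 162.864 = 1692.15 + 162.864 = 1855.02.
Reliability = 1855.02 / 2362.1 = 0.785.

0.785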